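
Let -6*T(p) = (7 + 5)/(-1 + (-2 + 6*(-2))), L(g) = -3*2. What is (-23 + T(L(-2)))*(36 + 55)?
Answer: -31213/15 ≈ -2080.9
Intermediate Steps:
L(g) = -6
T(p) = 2/15 (T(p) = -(7 + 5)/(6*(-1 + (-2 + 6*(-2)))) = -2/(-1 + (-2 - 12)) = -2/(-1 - 14) = -2/(-15) = -2*(-1)/15 = -⅙*(-⅘) = 2/15)
(-23 + T(L(-2)))*(36 + 55) = (-23 + 2/15)*(36 + 55) = -343/15*91 = -31213/15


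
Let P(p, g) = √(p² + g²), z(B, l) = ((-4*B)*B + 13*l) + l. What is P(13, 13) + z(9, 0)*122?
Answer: -39528 + 13*√2 ≈ -39510.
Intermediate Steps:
z(B, l) = -4*B² + 14*l (z(B, l) = (-4*B² + 13*l) + l = -4*B² + 14*l)
P(p, g) = √(g² + p²)
P(13, 13) + z(9, 0)*122 = √(13² + 13²) + (-4*9² + 14*0)*122 = √(169 + 169) + (-4*81 + 0)*122 = √338 + (-324 + 0)*122 = 13*√2 - 324*122 = 13*√2 - 39528 = -39528 + 13*√2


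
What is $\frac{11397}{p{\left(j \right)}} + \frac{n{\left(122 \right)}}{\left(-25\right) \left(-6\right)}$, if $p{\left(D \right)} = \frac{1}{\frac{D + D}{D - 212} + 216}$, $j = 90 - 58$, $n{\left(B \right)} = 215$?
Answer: $\frac{14746207}{6} \approx 2.4577 \cdot 10^{6}$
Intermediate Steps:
$j = 32$
$p{\left(D \right)} = \frac{1}{216 + \frac{2 D}{-212 + D}}$ ($p{\left(D \right)} = \frac{1}{\frac{2 D}{-212 + D} + 216} = \frac{1}{216 + \frac{2 D}{-212 + D}}$)
$\frac{11397}{p{\left(j \right)}} + \frac{n{\left(122 \right)}}{\left(-25\right) \left(-6\right)} = \frac{11397}{\frac{1}{2} \frac{1}{-22896 + 109 \cdot 32} \left(-212 + 32\right)} + \frac{215}{\left(-25\right) \left(-6\right)} = \frac{11397}{\frac{1}{2} \frac{1}{-22896 + 3488} \left(-180\right)} + \frac{215}{150} = \frac{11397}{\frac{1}{2} \frac{1}{-19408} \left(-180\right)} + 215 \cdot \frac{1}{150} = \frac{11397}{\frac{1}{2} \left(- \frac{1}{19408}\right) \left(-180\right)} + \frac{43}{30} = \frac{11397}{\frac{45}{9704}} + \frac{43}{30} = 11397 \cdot \frac{9704}{45} + \frac{43}{30} = \frac{36865496}{15} + \frac{43}{30} = \frac{14746207}{6}$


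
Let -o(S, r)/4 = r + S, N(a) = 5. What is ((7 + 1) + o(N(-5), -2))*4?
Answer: -16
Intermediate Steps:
o(S, r) = -4*S - 4*r (o(S, r) = -4*(r + S) = -4*(S + r) = -4*S - 4*r)
((7 + 1) + o(N(-5), -2))*4 = ((7 + 1) + (-4*5 - 4*(-2)))*4 = (8 + (-20 + 8))*4 = (8 - 12)*4 = -4*4 = -16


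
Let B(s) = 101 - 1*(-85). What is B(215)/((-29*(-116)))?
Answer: 93/1682 ≈ 0.055291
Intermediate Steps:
B(s) = 186 (B(s) = 101 + 85 = 186)
B(215)/((-29*(-116))) = 186/((-29*(-116))) = 186/3364 = 186*(1/3364) = 93/1682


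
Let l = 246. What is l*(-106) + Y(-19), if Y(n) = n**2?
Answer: -25715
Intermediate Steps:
l*(-106) + Y(-19) = 246*(-106) + (-19)**2 = -26076 + 361 = -25715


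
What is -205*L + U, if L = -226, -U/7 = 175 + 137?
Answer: 44146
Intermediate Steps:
U = -2184 (U = -7*(175 + 137) = -7*312 = -2184)
-205*L + U = -205*(-226) - 2184 = 46330 - 2184 = 44146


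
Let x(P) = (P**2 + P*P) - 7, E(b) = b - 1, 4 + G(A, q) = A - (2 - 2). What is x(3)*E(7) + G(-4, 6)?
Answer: 58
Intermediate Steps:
G(A, q) = -4 + A (G(A, q) = -4 + (A - (2 - 2)) = -4 + (A - 1*0) = -4 + (A + 0) = -4 + A)
E(b) = -1 + b
x(P) = -7 + 2*P**2 (x(P) = (P**2 + P**2) - 7 = 2*P**2 - 7 = -7 + 2*P**2)
x(3)*E(7) + G(-4, 6) = (-7 + 2*3**2)*(-1 + 7) + (-4 - 4) = (-7 + 2*9)*6 - 8 = (-7 + 18)*6 - 8 = 11*6 - 8 = 66 - 8 = 58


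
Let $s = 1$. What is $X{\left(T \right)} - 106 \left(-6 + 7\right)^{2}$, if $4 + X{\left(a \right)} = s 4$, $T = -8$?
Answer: $-106$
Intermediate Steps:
$X{\left(a \right)} = 0$ ($X{\left(a \right)} = -4 + 1 \cdot 4 = -4 + 4 = 0$)
$X{\left(T \right)} - 106 \left(-6 + 7\right)^{2} = 0 - 106 \left(-6 + 7\right)^{2} = 0 - 106 \cdot 1^{2} = 0 - 106 = -106$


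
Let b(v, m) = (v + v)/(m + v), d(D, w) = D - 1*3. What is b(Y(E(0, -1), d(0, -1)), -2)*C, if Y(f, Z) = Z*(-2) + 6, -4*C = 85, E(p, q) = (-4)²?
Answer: -51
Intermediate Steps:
E(p, q) = 16
C = -85/4 (C = -¼*85 = -85/4 ≈ -21.250)
d(D, w) = -3 + D (d(D, w) = D - 3 = -3 + D)
Y(f, Z) = 6 - 2*Z (Y(f, Z) = -2*Z + 6 = 6 - 2*Z)
b(v, m) = 2*v/(m + v) (b(v, m) = (2*v)/(m + v) = 2*v/(m + v))
b(Y(E(0, -1), d(0, -1)), -2)*C = (2*(6 - 2*(-3 + 0))/(-2 + (6 - 2*(-3 + 0))))*(-85/4) = (2*(6 - 2*(-3))/(-2 + (6 - 2*(-3))))*(-85/4) = (2*(6 + 6)/(-2 + (6 + 6)))*(-85/4) = (2*12/(-2 + 12))*(-85/4) = (2*12/10)*(-85/4) = (2*12*(⅒))*(-85/4) = (12/5)*(-85/4) = -51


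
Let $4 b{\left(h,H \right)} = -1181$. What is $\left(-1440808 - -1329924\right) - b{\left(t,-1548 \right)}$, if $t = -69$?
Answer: $- \frac{442355}{4} \approx -1.1059 \cdot 10^{5}$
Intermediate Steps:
$b{\left(h,H \right)} = - \frac{1181}{4}$ ($b{\left(h,H \right)} = \frac{1}{4} \left(-1181\right) = - \frac{1181}{4}$)
$\left(-1440808 - -1329924\right) - b{\left(t,-1548 \right)} = \left(-1440808 - -1329924\right) - - \frac{1181}{4} = \left(-1440808 + 1329924\right) + \frac{1181}{4} = -110884 + \frac{1181}{4} = - \frac{442355}{4}$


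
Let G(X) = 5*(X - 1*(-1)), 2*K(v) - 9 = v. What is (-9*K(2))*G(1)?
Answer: -495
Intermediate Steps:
K(v) = 9/2 + v/2
G(X) = 5 + 5*X (G(X) = 5*(X + 1) = 5*(1 + X) = 5 + 5*X)
(-9*K(2))*G(1) = (-9*(9/2 + (½)*2))*(5 + 5*1) = (-9*(9/2 + 1))*(5 + 5) = -9*11/2*10 = -99/2*10 = -495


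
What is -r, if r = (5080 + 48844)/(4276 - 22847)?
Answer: 53924/18571 ≈ 2.9037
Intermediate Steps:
r = -53924/18571 (r = 53924/(-18571) = 53924*(-1/18571) = -53924/18571 ≈ -2.9037)
-r = -1*(-53924/18571) = 53924/18571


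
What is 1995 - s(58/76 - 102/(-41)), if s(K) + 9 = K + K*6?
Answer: 3086777/1558 ≈ 1981.2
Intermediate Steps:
s(K) = -9 + 7*K (s(K) = -9 + (K + K*6) = -9 + (K + 6*K) = -9 + 7*K)
1995 - s(58/76 - 102/(-41)) = 1995 - (-9 + 7*(58/76 - 102/(-41))) = 1995 - (-9 + 7*(58*(1/76) - 102*(-1/41))) = 1995 - (-9 + 7*(29/38 + 102/41)) = 1995 - (-9 + 7*(5065/1558)) = 1995 - (-9 + 35455/1558) = 1995 - 1*21433/1558 = 1995 - 21433/1558 = 3086777/1558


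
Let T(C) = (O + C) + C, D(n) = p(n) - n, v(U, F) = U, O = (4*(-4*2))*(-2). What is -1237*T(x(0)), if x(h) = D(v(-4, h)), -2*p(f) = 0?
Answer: -89064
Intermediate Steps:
p(f) = 0 (p(f) = -½*0 = 0)
O = 64 (O = (4*(-8))*(-2) = -32*(-2) = 64)
D(n) = -n (D(n) = 0 - n = -n)
x(h) = 4 (x(h) = -1*(-4) = 4)
T(C) = 64 + 2*C (T(C) = (64 + C) + C = 64 + 2*C)
-1237*T(x(0)) = -1237*(64 + 2*4) = -1237*(64 + 8) = -1237*72 = -89064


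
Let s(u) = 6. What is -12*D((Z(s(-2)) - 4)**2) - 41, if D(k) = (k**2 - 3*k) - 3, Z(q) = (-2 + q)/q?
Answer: -29335/27 ≈ -1086.5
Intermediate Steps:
Z(q) = (-2 + q)/q
D(k) = -3 + k**2 - 3*k
-12*D((Z(s(-2)) - 4)**2) - 41 = -12*(-3 + (((-2 + 6)/6 - 4)**2)**2 - 3*((-2 + 6)/6 - 4)**2) - 41 = -12*(-3 + (((1/6)*4 - 4)**2)**2 - 3*((1/6)*4 - 4)**2) - 41 = -12*(-3 + ((2/3 - 4)**2)**2 - 3*(2/3 - 4)**2) - 41 = -12*(-3 + ((-10/3)**2)**2 - 3*(-10/3)**2) - 41 = -12*(-3 + (100/9)**2 - 3*100/9) - 41 = -12*(-3 + 10000/81 - 100/3) - 41 = -12*7057/81 - 41 = -28228/27 - 41 = -29335/27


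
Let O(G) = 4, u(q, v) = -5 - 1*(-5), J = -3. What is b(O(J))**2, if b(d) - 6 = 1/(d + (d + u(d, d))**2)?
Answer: 14641/400 ≈ 36.602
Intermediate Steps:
u(q, v) = 0 (u(q, v) = -5 + 5 = 0)
b(d) = 6 + 1/(d + d**2) (b(d) = 6 + 1/(d + (d + 0)**2) = 6 + 1/(d + d**2))
b(O(J))**2 = ((1 + 6*4 + 6*4**2)/(4*(1 + 4)))**2 = ((1/4)*(1 + 24 + 6*16)/5)**2 = ((1/4)*(1/5)*(1 + 24 + 96))**2 = ((1/4)*(1/5)*121)**2 = (121/20)**2 = 14641/400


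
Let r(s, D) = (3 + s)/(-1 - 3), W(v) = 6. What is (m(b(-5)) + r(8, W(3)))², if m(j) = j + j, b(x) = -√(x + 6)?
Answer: 361/16 ≈ 22.563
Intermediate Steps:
b(x) = -√(6 + x)
m(j) = 2*j
r(s, D) = -¾ - s/4 (r(s, D) = (3 + s)/(-4) = (3 + s)*(-¼) = -¾ - s/4)
(m(b(-5)) + r(8, W(3)))² = (2*(-√(6 - 5)) + (-¾ - ¼*8))² = (2*(-√1) + (-¾ - 2))² = (2*(-1*1) - 11/4)² = (2*(-1) - 11/4)² = (-2 - 11/4)² = (-19/4)² = 361/16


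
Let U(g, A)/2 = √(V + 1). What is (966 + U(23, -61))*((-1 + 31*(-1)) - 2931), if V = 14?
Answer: -2862258 - 5926*√15 ≈ -2.8852e+6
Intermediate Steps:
U(g, A) = 2*√15 (U(g, A) = 2*√(14 + 1) = 2*√15)
(966 + U(23, -61))*((-1 + 31*(-1)) - 2931) = (966 + 2*√15)*((-1 + 31*(-1)) - 2931) = (966 + 2*√15)*((-1 - 31) - 2931) = (966 + 2*√15)*(-32 - 2931) = (966 + 2*√15)*(-2963) = -2862258 - 5926*√15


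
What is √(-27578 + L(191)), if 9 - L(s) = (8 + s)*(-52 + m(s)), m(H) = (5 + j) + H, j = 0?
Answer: 5*I*√2249 ≈ 237.12*I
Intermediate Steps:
m(H) = 5 + H (m(H) = (5 + 0) + H = 5 + H)
L(s) = 9 - (-47 + s)*(8 + s) (L(s) = 9 - (8 + s)*(-52 + (5 + s)) = 9 - (8 + s)*(-47 + s) = 9 - (-47 + s)*(8 + s))
√(-27578 + L(191)) = √(-27578 + (385 - 1*191² + 39*191)) = √(-27578 + (385 - 1*36481 + 7449)) = √(-27578 + (385 - 36481 + 7449)) = √(-27578 - 28647) = √(-56225) = 5*I*√2249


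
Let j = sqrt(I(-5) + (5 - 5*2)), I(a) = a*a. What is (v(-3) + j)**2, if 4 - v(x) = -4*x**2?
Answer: 1620 + 160*sqrt(5) ≈ 1977.8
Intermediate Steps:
I(a) = a**2
v(x) = 4 + 4*x**2 (v(x) = 4 - (-4)*x**2 = 4 + 4*x**2)
j = 2*sqrt(5) (j = sqrt((-5)**2 + (5 - 5*2)) = sqrt(25 + (5 - 10)) = sqrt(25 - 5) = sqrt(20) = 2*sqrt(5) ≈ 4.4721)
(v(-3) + j)**2 = ((4 + 4*(-3)**2) + 2*sqrt(5))**2 = ((4 + 4*9) + 2*sqrt(5))**2 = ((4 + 36) + 2*sqrt(5))**2 = (40 + 2*sqrt(5))**2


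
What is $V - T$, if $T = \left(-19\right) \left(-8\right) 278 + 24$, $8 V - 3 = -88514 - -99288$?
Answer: $- \frac{327463}{8} \approx -40933.0$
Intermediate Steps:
$V = \frac{10777}{8}$ ($V = \frac{3}{8} + \frac{-88514 - -99288}{8} = \frac{3}{8} + \frac{-88514 + 99288}{8} = \frac{3}{8} + \frac{1}{8} \cdot 10774 = \frac{3}{8} + \frac{5387}{4} = \frac{10777}{8} \approx 1347.1$)
$T = 42280$ ($T = 152 \cdot 278 + 24 = 42256 + 24 = 42280$)
$V - T = \frac{10777}{8} - 42280 = - \frac{327463}{8}$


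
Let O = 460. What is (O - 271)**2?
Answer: 35721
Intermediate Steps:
(O - 271)**2 = (460 - 271)**2 = 189**2 = 35721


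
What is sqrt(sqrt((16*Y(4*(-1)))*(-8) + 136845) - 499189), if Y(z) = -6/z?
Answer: sqrt(-499189 + sqrt(136653)) ≈ 706.27*I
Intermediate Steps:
sqrt(sqrt((16*Y(4*(-1)))*(-8) + 136845) - 499189) = sqrt(sqrt((16*(-6/(4*(-1))))*(-8) + 136845) - 499189) = sqrt(sqrt((16*(-6/(-4)))*(-8) + 136845) - 499189) = sqrt(sqrt((16*(-6*(-1/4)))*(-8) + 136845) - 499189) = sqrt(sqrt((16*(3/2))*(-8) + 136845) - 499189) = sqrt(sqrt(24*(-8) + 136845) - 499189) = sqrt(sqrt(-192 + 136845) - 499189) = sqrt(sqrt(136653) - 499189) = sqrt(-499189 + sqrt(136653))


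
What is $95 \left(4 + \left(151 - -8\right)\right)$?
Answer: $15485$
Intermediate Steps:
$95 \left(4 + \left(151 - -8\right)\right) = 95 \left(4 + \left(151 + 8\right)\right) = 95 \left(4 + 159\right) = 95 \cdot 163 = 15485$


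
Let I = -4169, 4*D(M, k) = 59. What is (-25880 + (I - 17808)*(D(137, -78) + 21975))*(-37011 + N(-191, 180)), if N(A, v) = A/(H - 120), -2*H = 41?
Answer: 20104493460267267/1124 ≈ 1.7887e+13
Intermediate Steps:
H = -41/2 (H = -½*41 = -41/2 ≈ -20.500)
D(M, k) = 59/4 (D(M, k) = (¼)*59 = 59/4)
N(A, v) = -2*A/281 (N(A, v) = A/(-41/2 - 120) = A/(-281/2) = -2*A/281)
(-25880 + (I - 17808)*(D(137, -78) + 21975))*(-37011 + N(-191, 180)) = (-25880 + (-4169 - 17808)*(59/4 + 21975))*(-37011 - 2/281*(-191)) = (-25880 - 21977*87959/4)*(-37011 + 382/281) = (-25880 - 1933074943/4)*(-10399709/281) = -1933178463/4*(-10399709/281) = 20104493460267267/1124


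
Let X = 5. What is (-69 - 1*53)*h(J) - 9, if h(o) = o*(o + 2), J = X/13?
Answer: -20431/169 ≈ -120.89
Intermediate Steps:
J = 5/13 ≈ 0.38462
h(o) = o*(2 + o)
(-69 - 1*53)*h(J) - 9 = (-69 - 1*53)*(5*(2 + 5/13)/13) - 9 = (-69 - 53)*((5/13)*(31/13)) - 9 = -122*155/169 - 9 = -18910/169 - 9 = -20431/169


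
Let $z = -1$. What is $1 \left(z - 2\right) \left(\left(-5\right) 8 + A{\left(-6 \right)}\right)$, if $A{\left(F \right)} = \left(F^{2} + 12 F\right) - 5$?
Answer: $243$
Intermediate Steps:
$A{\left(F \right)} = -5 + F^{2} + 12 F$
$1 \left(z - 2\right) \left(\left(-5\right) 8 + A{\left(-6 \right)}\right) = 1 \left(-1 - 2\right) \left(\left(-5\right) 8 + \left(-5 + \left(-6\right)^{2} + 12 \left(-6\right)\right)\right) = 1 \left(-3\right) \left(-40 - 41\right) = - 3 \left(-40 - 41\right) = \left(-3\right) \left(-81\right) = 243$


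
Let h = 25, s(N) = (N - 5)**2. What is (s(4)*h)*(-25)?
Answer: -625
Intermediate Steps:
s(N) = (-5 + N)**2
(s(4)*h)*(-25) = ((-5 + 4)**2*25)*(-25) = ((-1)**2*25)*(-25) = (1*25)*(-25) = 25*(-25) = -625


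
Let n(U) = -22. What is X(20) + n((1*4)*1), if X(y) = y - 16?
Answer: -18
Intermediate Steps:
X(y) = -16 + y
X(20) + n((1*4)*1) = (-16 + 20) - 22 = 4 - 22 = -18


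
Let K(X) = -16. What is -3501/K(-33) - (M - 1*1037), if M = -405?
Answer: 26573/16 ≈ 1660.8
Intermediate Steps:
-3501/K(-33) - (M - 1*1037) = -3501/(-16) - (-405 - 1*1037) = -3501*(-1/16) - (-405 - 1037) = 3501/16 - 1*(-1442) = 3501/16 + 1442 = 26573/16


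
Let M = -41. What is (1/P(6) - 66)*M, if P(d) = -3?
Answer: 8159/3 ≈ 2719.7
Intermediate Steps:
(1/P(6) - 66)*M = (1/(-3) - 66)*(-41) = (-1/3 - 66)*(-41) = -199/3*(-41) = 8159/3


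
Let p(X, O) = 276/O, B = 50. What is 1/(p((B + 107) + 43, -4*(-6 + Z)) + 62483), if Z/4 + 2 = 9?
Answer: 22/1374557 ≈ 1.6005e-5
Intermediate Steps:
Z = 28 (Z = -8 + 4*9 = -8 + 36 = 28)
1/(p((B + 107) + 43, -4*(-6 + Z)) + 62483) = 1/(276/((-4*(-6 + 28))) + 62483) = 1/(276/((-4*22)) + 62483) = 1/(276/(-88) + 62483) = 1/(276*(-1/88) + 62483) = 1/(-69/22 + 62483) = 1/(1374557/22) = 22/1374557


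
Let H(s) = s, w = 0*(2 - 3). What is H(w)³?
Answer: 0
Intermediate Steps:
w = 0 (w = 0*(-1) = 0)
H(w)³ = 0³ = 0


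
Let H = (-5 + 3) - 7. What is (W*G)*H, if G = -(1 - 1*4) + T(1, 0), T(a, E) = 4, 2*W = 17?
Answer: -1071/2 ≈ -535.50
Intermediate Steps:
W = 17/2 (W = (½)*17 = 17/2 ≈ 8.5000)
G = 7 (G = -(1 - 1*4) + 4 = -(1 - 4) + 4 = -1*(-3) + 4 = 3 + 4 = 7)
H = -9 (H = -2 - 7 = -9)
(W*G)*H = ((17/2)*7)*(-9) = (119/2)*(-9) = -1071/2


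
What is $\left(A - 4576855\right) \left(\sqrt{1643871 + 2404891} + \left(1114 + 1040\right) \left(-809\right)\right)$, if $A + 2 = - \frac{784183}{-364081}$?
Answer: $\frac{2903751017736719124}{364081} - \frac{1666345889234 \sqrt{4048762}}{364081} \approx 7.9664 \cdot 10^{12}$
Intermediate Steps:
$A = \frac{56021}{364081}$ ($A = -2 - \frac{784183}{-364081} = -2 - - \frac{784183}{364081} = -2 + \frac{784183}{364081} = \frac{56021}{364081} \approx 0.15387$)
$\left(A - 4576855\right) \left(\sqrt{1643871 + 2404891} + \left(1114 + 1040\right) \left(-809\right)\right) = \left(\frac{56021}{364081} - 4576855\right) \left(\sqrt{1643871 + 2404891} + \left(1114 + 1040\right) \left(-809\right)\right) = - \frac{1666345889234 \left(\sqrt{4048762} + 2154 \left(-809\right)\right)}{364081} = - \frac{1666345889234 \left(\sqrt{4048762} - 1742586\right)}{364081} = - \frac{1666345889234 \left(-1742586 + \sqrt{4048762}\right)}{364081} = \frac{2903751017736719124}{364081} - \frac{1666345889234 \sqrt{4048762}}{364081}$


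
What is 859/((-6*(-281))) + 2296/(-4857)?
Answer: 100369/2729634 ≈ 0.036770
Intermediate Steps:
859/((-6*(-281))) + 2296/(-4857) = 859/1686 + 2296*(-1/4857) = 859*(1/1686) - 2296/4857 = 859/1686 - 2296/4857 = 100369/2729634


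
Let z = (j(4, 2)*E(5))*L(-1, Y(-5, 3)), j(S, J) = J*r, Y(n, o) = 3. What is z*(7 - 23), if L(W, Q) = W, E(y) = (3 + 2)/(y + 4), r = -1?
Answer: -160/9 ≈ -17.778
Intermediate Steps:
E(y) = 5/(4 + y)
j(S, J) = -J (j(S, J) = J*(-1) = -J)
z = 10/9 (z = ((-1*2)*(5/(4 + 5)))*(-1) = -10/9*(-1) = 10/9 ≈ 1.1111)
z*(7 - 23) = 10*(7 - 23)/9 = (10/9)*(-16) = -160/9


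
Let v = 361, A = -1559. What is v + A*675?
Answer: -1051964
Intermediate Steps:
v + A*675 = 361 - 1559*675 = 361 - 1052325 = -1051964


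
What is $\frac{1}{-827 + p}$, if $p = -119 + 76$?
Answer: $- \frac{1}{870} \approx -0.0011494$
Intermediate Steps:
$p = -43$
$\frac{1}{-827 + p} = \frac{1}{-827 - 43} = \frac{1}{-870} = - \frac{1}{870}$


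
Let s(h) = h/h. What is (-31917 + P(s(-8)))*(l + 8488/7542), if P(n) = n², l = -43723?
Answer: 5262156532124/3771 ≈ 1.3954e+9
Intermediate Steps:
s(h) = 1
(-31917 + P(s(-8)))*(l + 8488/7542) = (-31917 + 1²)*(-43723 + 8488/7542) = (-31917 + 1)*(-43723 + 8488*(1/7542)) = -31916*(-43723 + 4244/3771) = -31916*(-164875189/3771) = 5262156532124/3771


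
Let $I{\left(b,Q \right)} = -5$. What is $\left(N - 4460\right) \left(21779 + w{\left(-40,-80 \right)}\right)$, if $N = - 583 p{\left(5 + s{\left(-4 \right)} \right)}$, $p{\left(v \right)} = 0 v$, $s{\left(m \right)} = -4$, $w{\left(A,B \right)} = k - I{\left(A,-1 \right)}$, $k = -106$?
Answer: $-96683880$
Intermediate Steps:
$w{\left(A,B \right)} = -101$ ($w{\left(A,B \right)} = -106 - -5 = -106 + 5 = -101$)
$p{\left(v \right)} = 0$
$N = 0$ ($N = \left(-583\right) 0 = 0$)
$\left(N - 4460\right) \left(21779 + w{\left(-40,-80 \right)}\right) = \left(0 - 4460\right) \left(21779 - 101\right) = \left(-4460\right) 21678 = -96683880$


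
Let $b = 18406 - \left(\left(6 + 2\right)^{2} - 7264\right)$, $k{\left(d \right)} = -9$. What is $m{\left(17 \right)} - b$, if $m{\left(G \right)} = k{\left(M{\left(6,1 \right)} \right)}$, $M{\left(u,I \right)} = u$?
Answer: $-25615$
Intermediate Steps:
$m{\left(G \right)} = -9$
$b = 25606$ ($b = 18406 - \left(8^{2} - 7264\right) = 18406 - \left(64 - 7264\right) = 18406 - -7200 = 18406 + 7200 = 25606$)
$m{\left(17 \right)} - b = -9 - 25606 = -25615$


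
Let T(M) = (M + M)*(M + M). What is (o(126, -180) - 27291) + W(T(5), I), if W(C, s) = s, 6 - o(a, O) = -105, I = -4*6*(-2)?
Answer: -27132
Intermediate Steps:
I = 48 (I = -24*(-2) = 48)
T(M) = 4*M**2 (T(M) = (2*M)*(2*M) = 4*M**2)
o(a, O) = 111 (o(a, O) = 6 - 1*(-105) = 6 + 105 = 111)
(o(126, -180) - 27291) + W(T(5), I) = (111 - 27291) + 48 = -27180 + 48 = -27132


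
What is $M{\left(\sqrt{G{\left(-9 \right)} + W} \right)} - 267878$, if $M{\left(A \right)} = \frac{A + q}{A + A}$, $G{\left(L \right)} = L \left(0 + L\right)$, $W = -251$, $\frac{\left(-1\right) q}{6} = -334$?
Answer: $- \frac{535755}{2} - \frac{501 i \sqrt{170}}{85} \approx -2.6788 \cdot 10^{5} - 76.85 i$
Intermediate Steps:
$q = 2004$ ($q = \left(-6\right) \left(-334\right) = 2004$)
$G{\left(L \right)} = L^{2}$ ($G{\left(L \right)} = L L = L^{2}$)
$M{\left(A \right)} = \frac{2004 + A}{2 A}$ ($M{\left(A \right)} = \frac{A + 2004}{A + A} = \frac{2004 + A}{2 A}$)
$M{\left(\sqrt{G{\left(-9 \right)} + W} \right)} - 267878 = \frac{2004 + \sqrt{\left(-9\right)^{2} - 251}}{2 \sqrt{\left(-9\right)^{2} - 251}} - 267878 = \frac{2004 + \sqrt{81 - 251}}{2 \sqrt{81 - 251}} - 267878 = \frac{2004 + \sqrt{-170}}{2 \sqrt{-170}} - 267878 = \frac{2004 + i \sqrt{170}}{2 i \sqrt{170}} - 267878 = \frac{- \frac{i \sqrt{170}}{170} \left(2004 + i \sqrt{170}\right)}{2} - 267878 = - \frac{i \sqrt{170} \left(2004 + i \sqrt{170}\right)}{340} - 267878 = -267878 - \frac{i \sqrt{170} \left(2004 + i \sqrt{170}\right)}{340}$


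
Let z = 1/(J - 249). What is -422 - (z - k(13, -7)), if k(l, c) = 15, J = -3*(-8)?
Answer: -91574/225 ≈ -407.00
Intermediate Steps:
J = 24
z = -1/225 (z = 1/(24 - 249) = 1/(-225) = -1/225 ≈ -0.0044444)
-422 - (z - k(13, -7)) = -422 - (-1/225 - 1*15) = -422 - (-1/225 - 15) = -422 - 1*(-3376/225) = -422 + 3376/225 = -91574/225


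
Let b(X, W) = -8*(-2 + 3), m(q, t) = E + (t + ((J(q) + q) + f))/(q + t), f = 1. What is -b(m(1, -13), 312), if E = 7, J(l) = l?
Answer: 8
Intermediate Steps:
m(q, t) = 7 + (1 + t + 2*q)/(q + t) (m(q, t) = 7 + (t + ((q + q) + 1))/(q + t) = 7 + (t + (2*q + 1))/(q + t) = 7 + (t + (1 + 2*q))/(q + t) = 7 + (1 + t + 2*q)/(q + t))
b(X, W) = -8 (b(X, W) = -8*1 = -8)
-b(m(1, -13), 312) = -1*(-8) = 8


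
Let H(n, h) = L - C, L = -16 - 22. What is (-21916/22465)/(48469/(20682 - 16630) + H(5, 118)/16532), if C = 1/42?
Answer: -15415067264352/188973829369945 ≈ -0.081573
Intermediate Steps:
C = 1/42 ≈ 0.023810
L = -38
H(n, h) = -1597/42 (H(n, h) = -38 - 1*1/42 = -38 - 1/42 = -1597/42)
(-21916/22465)/(48469/(20682 - 16630) + H(5, 118)/16532) = (-21916/22465)/(48469/(20682 - 16630) - 1597/42/16532) = (-21916*1/22465)/(48469/4052 - 1597/42*1/16532) = -21916/(22465*(48469*(1/4052) - 1597/694344)) = -21916/(22465*(48469/4052 - 1597/694344)) = -21916/(22465*8411922073/703370472) = -21916/22465*703370472/8411922073 = -15415067264352/188973829369945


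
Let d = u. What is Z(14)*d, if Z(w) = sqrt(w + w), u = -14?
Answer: -28*sqrt(7) ≈ -74.081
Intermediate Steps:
Z(w) = sqrt(2)*sqrt(w) (Z(w) = sqrt(2*w) = sqrt(2)*sqrt(w))
d = -14
Z(14)*d = (sqrt(2)*sqrt(14))*(-14) = (2*sqrt(7))*(-14) = -28*sqrt(7)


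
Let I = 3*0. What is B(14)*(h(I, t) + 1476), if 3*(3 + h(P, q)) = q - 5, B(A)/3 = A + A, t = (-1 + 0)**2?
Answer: 123620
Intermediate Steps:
t = 1 (t = (-1)**2 = 1)
I = 0
B(A) = 6*A (B(A) = 3*(A + A) = 3*(2*A) = 6*A)
h(P, q) = -14/3 + q/3 (h(P, q) = -3 + (q - 5)/3 = -3 + (-5 + q)/3 = -3 + (-5/3 + q/3) = -14/3 + q/3)
B(14)*(h(I, t) + 1476) = (6*14)*((-14/3 + (1/3)*1) + 1476) = 84*((-14/3 + 1/3) + 1476) = 84*(-13/3 + 1476) = 84*(4415/3) = 123620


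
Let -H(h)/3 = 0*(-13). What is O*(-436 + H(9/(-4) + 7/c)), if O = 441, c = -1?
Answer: -192276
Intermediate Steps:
H(h) = 0 (H(h) = -0*(-13) = -3*0 = 0)
O*(-436 + H(9/(-4) + 7/c)) = 441*(-436 + 0) = 441*(-436) = -192276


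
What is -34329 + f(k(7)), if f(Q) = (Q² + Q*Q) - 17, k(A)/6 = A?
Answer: -30818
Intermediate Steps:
k(A) = 6*A
f(Q) = -17 + 2*Q² (f(Q) = (Q² + Q²) - 17 = 2*Q² - 17 = -17 + 2*Q²)
-34329 + f(k(7)) = -34329 + (-17 + 2*(6*7)²) = -34329 + (-17 + 2*42²) = -34329 + (-17 + 2*1764) = -34329 + (-17 + 3528) = -34329 + 3511 = -30818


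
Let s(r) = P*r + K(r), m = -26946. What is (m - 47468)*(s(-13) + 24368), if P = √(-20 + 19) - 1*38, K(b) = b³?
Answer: -1686593310 + 967382*I ≈ -1.6866e+9 + 9.6738e+5*I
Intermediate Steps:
P = -38 + I (P = √(-1) - 38 = I - 38 = -38 + I ≈ -38.0 + 1.0*I)
s(r) = r³ + r*(-38 + I) (s(r) = (-38 + I)*r + r³ = r*(-38 + I) + r³ = r³ + r*(-38 + I))
(m - 47468)*(s(-13) + 24368) = (-26946 - 47468)*(-13*(-38 + I + (-13)²) + 24368) = -74414*(-13*(-38 + I + 169) + 24368) = -74414*(-13*(131 + I) + 24368) = -74414*((-1703 - 13*I) + 24368) = -74414*(22665 - 13*I) = -1686593310 + 967382*I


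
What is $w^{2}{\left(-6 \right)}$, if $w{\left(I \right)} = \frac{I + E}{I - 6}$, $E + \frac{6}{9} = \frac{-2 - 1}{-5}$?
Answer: $\frac{8281}{32400} \approx 0.25559$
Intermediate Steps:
$E = - \frac{1}{15}$ ($E = - \frac{2}{3} + \frac{-2 - 1}{-5} = - \frac{2}{3} - - \frac{3}{5} = - \frac{2}{3} + \frac{3}{5} = - \frac{1}{15} \approx -0.066667$)
$w{\left(I \right)} = \frac{- \frac{1}{15} + I}{-6 + I}$ ($w{\left(I \right)} = \frac{I - \frac{1}{15}}{I - 6} = \frac{- \frac{1}{15} + I}{-6 + I}$)
$w^{2}{\left(-6 \right)} = \left(\frac{- \frac{1}{15} - 6}{-6 - 6}\right)^{2} = \left(\frac{1}{-12} \left(- \frac{91}{15}\right)\right)^{2} = \left(\left(- \frac{1}{12}\right) \left(- \frac{91}{15}\right)\right)^{2} = \left(\frac{91}{180}\right)^{2} = \frac{8281}{32400}$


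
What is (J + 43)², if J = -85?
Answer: 1764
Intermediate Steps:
(J + 43)² = (-85 + 43)² = (-42)² = 1764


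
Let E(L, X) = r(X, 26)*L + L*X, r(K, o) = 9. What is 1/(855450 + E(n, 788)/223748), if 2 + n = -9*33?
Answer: 223748/191404988297 ≈ 1.1690e-6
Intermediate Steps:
n = -299 (n = -2 - 9*33 = -2 - 297 = -299)
E(L, X) = 9*L + L*X
1/(855450 + E(n, 788)/223748) = 1/(855450 - 299*(9 + 788)/223748) = 1/(855450 - 299*797*(1/223748)) = 1/(855450 - 238303*1/223748) = 1/(855450 - 238303/223748) = 1/(191404988297/223748) = 223748/191404988297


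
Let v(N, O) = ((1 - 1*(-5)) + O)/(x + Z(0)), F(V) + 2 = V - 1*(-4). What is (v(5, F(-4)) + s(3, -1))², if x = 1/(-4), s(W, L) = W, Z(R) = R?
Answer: 169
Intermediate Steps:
F(V) = 2 + V (F(V) = -2 + (V - 1*(-4)) = -2 + (V + 4) = -2 + (4 + V) = 2 + V)
x = -¼ (x = 1*(-¼) = -¼ ≈ -0.25000)
v(N, O) = -24 - 4*O (v(N, O) = ((1 - 1*(-5)) + O)/(-¼ + 0) = ((1 + 5) + O)/(-¼) = (6 + O)*(-4) = -24 - 4*O)
(v(5, F(-4)) + s(3, -1))² = ((-24 - 4*(2 - 4)) + 3)² = ((-24 - 4*(-2)) + 3)² = ((-24 + 8) + 3)² = (-16 + 3)² = (-13)² = 169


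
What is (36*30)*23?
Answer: 24840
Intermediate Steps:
(36*30)*23 = 1080*23 = 24840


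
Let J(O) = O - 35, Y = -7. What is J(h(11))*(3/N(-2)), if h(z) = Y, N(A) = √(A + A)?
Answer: 63*I ≈ 63.0*I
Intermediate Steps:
N(A) = √2*√A (N(A) = √(2*A) = √2*√A)
h(z) = -7
J(O) = -35 + O
J(h(11))*(3/N(-2)) = (-35 - 7)*(3/((√2*√(-2)))) = -126/(√2*(I*√2)) = -126/(2*I) = -126*(-I/2) = -(-63)*I = 63*I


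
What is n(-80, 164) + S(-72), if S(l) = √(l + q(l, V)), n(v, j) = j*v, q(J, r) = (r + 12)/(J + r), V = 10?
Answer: -13120 + I*√69533/31 ≈ -13120.0 + 8.5062*I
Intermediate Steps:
q(J, r) = (12 + r)/(J + r)
S(l) = √(l + 22/(10 + l)) (S(l) = √(l + (12 + 10)/(l + 10)) = √(l + 22/(10 + l)))
n(-80, 164) + S(-72) = 164*(-80) + √((22 - 72*(10 - 72))/(10 - 72)) = -13120 + √((22 - 72*(-62))/(-62)) = -13120 + √(-(22 + 4464)/62) = -13120 + √(-1/62*4486) = -13120 + √(-2243/31) = -13120 + I*√69533/31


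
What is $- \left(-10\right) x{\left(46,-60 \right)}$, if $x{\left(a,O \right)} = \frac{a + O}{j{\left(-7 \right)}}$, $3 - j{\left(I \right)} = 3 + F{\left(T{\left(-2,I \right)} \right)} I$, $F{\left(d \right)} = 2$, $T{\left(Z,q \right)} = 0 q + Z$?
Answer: $-10$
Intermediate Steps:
$T{\left(Z,q \right)} = Z$ ($T{\left(Z,q \right)} = 0 + Z = Z$)
$j{\left(I \right)} = - 2 I$ ($j{\left(I \right)} = 3 - \left(3 + 2 I\right) = - 2 I$)
$x{\left(a,O \right)} = \frac{O}{14} + \frac{a}{14}$ ($x{\left(a,O \right)} = \frac{a + O}{\left(-2\right) \left(-7\right)} = \frac{O + a}{14} = \left(O + a\right) \frac{1}{14} = \frac{O}{14} + \frac{a}{14}$)
$- \left(-10\right) x{\left(46,-60 \right)} = - \left(-10\right) \left(\frac{1}{14} \left(-60\right) + \frac{1}{14} \cdot 46\right) = - \left(-10\right) \left(- \frac{30}{7} + \frac{23}{7}\right) = - \left(-10\right) \left(-1\right) = \left(-1\right) 10 = -10$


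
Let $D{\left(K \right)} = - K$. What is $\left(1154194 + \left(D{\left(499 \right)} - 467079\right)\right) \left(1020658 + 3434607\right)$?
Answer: $3059056233240$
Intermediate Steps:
$\left(1154194 + \left(D{\left(499 \right)} - 467079\right)\right) \left(1020658 + 3434607\right) = \left(1154194 - 467578\right) \left(1020658 + 3434607\right) = \left(1154194 - 467578\right) 4455265 = 686616 \cdot 4455265 = 3059056233240$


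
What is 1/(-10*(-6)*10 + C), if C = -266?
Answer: 1/334 ≈ 0.0029940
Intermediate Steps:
1/(-10*(-6)*10 + C) = 1/(-10*(-6)*10 - 266) = 1/(60*10 - 266) = 1/(600 - 266) = 1/334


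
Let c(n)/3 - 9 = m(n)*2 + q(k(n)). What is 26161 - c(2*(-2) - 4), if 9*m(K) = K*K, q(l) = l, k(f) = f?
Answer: 78346/3 ≈ 26115.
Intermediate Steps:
m(K) = K²/9 (m(K) = (K*K)/9 = K²/9)
c(n) = 27 + 3*n + 2*n²/3 (c(n) = 27 + 3*((n²/9)*2 + n) = 27 + 3*(2*n²/9 + n) = 27 + 3*(n + 2*n²/9) = 27 + (3*n + 2*n²/3) = 27 + 3*n + 2*n²/3)
26161 - c(2*(-2) - 4) = 26161 - (27 + 3*(2*(-2) - 4) + 2*(2*(-2) - 4)²/3) = 26161 - (27 + 3*(-4 - 4) + 2*(-4 - 4)²/3) = 26161 - (27 + 3*(-8) + (⅔)*(-8)²) = 26161 - (27 - 24 + (⅔)*64) = 26161 - (27 - 24 + 128/3) = 26161 - 1*137/3 = 26161 - 137/3 = 78346/3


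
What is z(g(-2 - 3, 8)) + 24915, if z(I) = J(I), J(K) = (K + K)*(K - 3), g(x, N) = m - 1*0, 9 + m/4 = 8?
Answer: 24971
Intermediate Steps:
m = -4 (m = -36 + 4*8 = -36 + 32 = -4)
g(x, N) = -4 (g(x, N) = -4 - 1*0 = -4 + 0 = -4)
J(K) = 2*K*(-3 + K) (J(K) = (2*K)*(-3 + K) = 2*K*(-3 + K))
z(I) = 2*I*(-3 + I)
z(g(-2 - 3, 8)) + 24915 = 2*(-4)*(-3 - 4) + 24915 = 2*(-4)*(-7) + 24915 = 56 + 24915 = 24971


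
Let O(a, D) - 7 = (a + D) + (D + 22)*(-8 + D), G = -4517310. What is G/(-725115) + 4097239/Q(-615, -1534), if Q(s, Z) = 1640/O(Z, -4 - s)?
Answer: 75419644689193277/79279240 ≈ 9.5132e+8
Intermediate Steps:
O(a, D) = 7 + D + a + (-8 + D)*(22 + D) (O(a, D) = 7 + ((a + D) + (D + 22)*(-8 + D)) = 7 + ((D + a) + (22 + D)*(-8 + D)) = 7 + ((D + a) + (-8 + D)*(22 + D)) = 7 + (D + a + (-8 + D)*(22 + D)) = 7 + D + a + (-8 + D)*(22 + D))
Q(s, Z) = 1640/(-229 + Z + (-4 - s)**2 - 15*s) (Q(s, Z) = 1640/(-169 + Z + (-4 - s)**2 + 15*(-4 - s)) = 1640/(-169 + Z + (-4 - s)**2 + (-60 - 15*s)) = 1640/(-229 + Z + (-4 - s)**2 - 15*s))
G/(-725115) + 4097239/Q(-615, -1534) = -4517310/(-725115) + 4097239/((1640/(-213 - 1534 + (-615)**2 - 7*(-615)))) = -4517310*(-1/725115) + 4097239/((1640/(-213 - 1534 + 378225 + 4305))) = 301154/48341 + 4097239/((1640/380783)) = 301154/48341 + 4097239/((1640*(1/380783))) = 301154/48341 + 4097239/(1640/380783) = 301154/48341 + 4097239*(380783/1640) = 301154/48341 + 1560158958137/1640 = 75419644689193277/79279240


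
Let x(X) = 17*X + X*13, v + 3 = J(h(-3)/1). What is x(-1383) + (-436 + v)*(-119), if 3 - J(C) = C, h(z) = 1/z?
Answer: 31063/3 ≈ 10354.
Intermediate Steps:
J(C) = 3 - C
v = ⅓ (v = -3 + (3 - 1/((-3)*1)) = -3 + (3 - (-1)/3) = -3 + (3 - 1*(-⅓)) = -3 + (3 + ⅓) = -3 + 10/3 = ⅓ ≈ 0.33333)
x(X) = 30*X (x(X) = 17*X + 13*X = 30*X)
x(-1383) + (-436 + v)*(-119) = 30*(-1383) + (-436 + ⅓)*(-119) = -41490 - 1307/3*(-119) = -41490 + 155533/3 = 31063/3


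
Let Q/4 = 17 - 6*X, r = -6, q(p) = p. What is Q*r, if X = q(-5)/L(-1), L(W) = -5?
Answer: -264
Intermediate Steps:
X = 1 (X = -5/(-5) = -5*(-⅕) = 1)
Q = 44 (Q = 4*(17 - 6*1) = 4*(17 - 6) = 4*11 = 44)
Q*r = 44*(-6) = -264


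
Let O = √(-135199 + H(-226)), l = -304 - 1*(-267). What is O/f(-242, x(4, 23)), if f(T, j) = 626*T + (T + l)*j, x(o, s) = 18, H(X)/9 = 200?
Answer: -I*√133399/156514 ≈ -0.0023336*I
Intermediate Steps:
l = -37 (l = -304 + 267 = -37)
H(X) = 1800 (H(X) = 9*200 = 1800)
f(T, j) = 626*T + j*(-37 + T) (f(T, j) = 626*T + (T - 37)*j = 626*T + (-37 + T)*j = 626*T + j*(-37 + T))
O = I*√133399 (O = √(-135199 + 1800) = √(-133399) = I*√133399 ≈ 365.24*I)
O/f(-242, x(4, 23)) = (I*√133399)/(-37*18 + 626*(-242) - 242*18) = (I*√133399)/(-666 - 151492 - 4356) = (I*√133399)/(-156514) = (I*√133399)*(-1/156514) = -I*√133399/156514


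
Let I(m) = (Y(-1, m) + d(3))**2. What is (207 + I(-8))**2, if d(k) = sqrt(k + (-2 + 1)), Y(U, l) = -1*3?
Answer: 47596 - 2616*sqrt(2) ≈ 43896.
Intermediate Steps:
Y(U, l) = -3
d(k) = sqrt(-1 + k) (d(k) = sqrt(k - 1) = sqrt(-1 + k))
I(m) = (-3 + sqrt(2))**2 (I(m) = (-3 + sqrt(-1 + 3))**2 = (-3 + sqrt(2))**2)
(207 + I(-8))**2 = (207 + (3 - sqrt(2))**2)**2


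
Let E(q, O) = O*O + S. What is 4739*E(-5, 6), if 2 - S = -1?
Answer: 184821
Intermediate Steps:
S = 3 (S = 2 - 1*(-1) = 2 + 1 = 3)
E(q, O) = 3 + O² (E(q, O) = O*O + 3 = O² + 3 = 3 + O²)
4739*E(-5, 6) = 4739*(3 + 6²) = 4739*(3 + 36) = 4739*39 = 184821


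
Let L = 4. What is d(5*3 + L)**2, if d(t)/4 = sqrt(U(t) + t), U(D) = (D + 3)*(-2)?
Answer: -400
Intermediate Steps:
U(D) = -6 - 2*D (U(D) = (3 + D)*(-2) = -6 - 2*D)
d(t) = 4*sqrt(-6 - t) (d(t) = 4*sqrt((-6 - 2*t) + t) = 4*sqrt(-6 - t))
d(5*3 + L)**2 = (4*sqrt(-6 - (5*3 + 4)))**2 = (4*sqrt(-6 - (15 + 4)))**2 = (4*sqrt(-6 - 1*19))**2 = (4*sqrt(-6 - 19))**2 = (4*sqrt(-25))**2 = (4*(5*I))**2 = (20*I)**2 = -400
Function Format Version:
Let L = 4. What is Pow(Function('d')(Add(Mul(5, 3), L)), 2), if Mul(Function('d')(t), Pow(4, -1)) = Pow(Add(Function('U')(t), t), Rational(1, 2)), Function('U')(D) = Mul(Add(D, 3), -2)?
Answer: -400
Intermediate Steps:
Function('U')(D) = Add(-6, Mul(-2, D)) (Function('U')(D) = Mul(Add(3, D), -2) = Add(-6, Mul(-2, D)))
Function('d')(t) = Mul(4, Pow(Add(-6, Mul(-1, t)), Rational(1, 2))) (Function('d')(t) = Mul(4, Pow(Add(Add(-6, Mul(-2, t)), t), Rational(1, 2))) = Mul(4, Pow(Add(-6, Mul(-1, t)), Rational(1, 2))))
Pow(Function('d')(Add(Mul(5, 3), L)), 2) = Pow(Mul(4, Pow(Add(-6, Mul(-1, Add(Mul(5, 3), 4))), Rational(1, 2))), 2) = Pow(Mul(4, Pow(Add(-6, Mul(-1, Add(15, 4))), Rational(1, 2))), 2) = Pow(Mul(4, Pow(Add(-6, Mul(-1, 19)), Rational(1, 2))), 2) = Pow(Mul(4, Pow(Add(-6, -19), Rational(1, 2))), 2) = Pow(Mul(4, Pow(-25, Rational(1, 2))), 2) = Pow(Mul(4, Mul(5, I)), 2) = Pow(Mul(20, I), 2) = -400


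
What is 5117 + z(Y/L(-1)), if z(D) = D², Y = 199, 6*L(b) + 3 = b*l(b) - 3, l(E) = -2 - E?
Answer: 1553561/25 ≈ 62142.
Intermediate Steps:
L(b) = -1 + b*(-2 - b)/6 (L(b) = -½ + (b*(-2 - b) - 3)/6 = -½ + (-3 + b*(-2 - b))/6 = -½ + (-½ + b*(-2 - b)/6) = -1 + b*(-2 - b)/6)
5117 + z(Y/L(-1)) = 5117 + (199/(-1 - ⅙*(-1)*(2 - 1)))² = 5117 + (199/(-1 - ⅙*(-1)*1))² = 5117 + (199/(-1 + ⅙))² = 5117 + (199/(-⅚))² = 5117 + (199*(-6/5))² = 5117 + (-1194/5)² = 5117 + 1425636/25 = 1553561/25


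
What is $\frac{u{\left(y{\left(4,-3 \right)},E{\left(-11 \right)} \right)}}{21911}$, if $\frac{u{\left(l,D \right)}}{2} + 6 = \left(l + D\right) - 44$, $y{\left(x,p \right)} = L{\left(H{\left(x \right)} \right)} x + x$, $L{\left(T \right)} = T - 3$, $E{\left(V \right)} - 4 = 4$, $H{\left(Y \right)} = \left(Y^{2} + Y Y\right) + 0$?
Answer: $\frac{156}{21911} \approx 0.0071197$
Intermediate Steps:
$H{\left(Y \right)} = 2 Y^{2}$ ($H{\left(Y \right)} = \left(Y^{2} + Y^{2}\right) + 0 = 2 Y^{2} + 0 = 2 Y^{2}$)
$E{\left(V \right)} = 8$ ($E{\left(V \right)} = 4 + 4 = 8$)
$L{\left(T \right)} = -3 + T$
$y{\left(x,p \right)} = x + x \left(-3 + 2 x^{2}\right)$ ($y{\left(x,p \right)} = \left(-3 + 2 x^{2}\right) x + x = x \left(-3 + 2 x^{2}\right) + x = x + x \left(-3 + 2 x^{2}\right)$)
$u{\left(l,D \right)} = -100 + 2 D + 2 l$ ($u{\left(l,D \right)} = -12 + 2 \left(\left(l + D\right) - 44\right) = -12 + 2 \left(\left(D + l\right) - 44\right) = -12 + 2 \left(-44 + D + l\right) = -12 + \left(-88 + 2 D + 2 l\right) = -100 + 2 D + 2 l$)
$\frac{u{\left(y{\left(4,-3 \right)},E{\left(-11 \right)} \right)}}{21911} = \frac{-100 + 2 \cdot 8 + 2 \cdot 2 \cdot 4 \left(-1 + 4^{2}\right)}{21911} = \left(-100 + 16 + 2 \cdot 2 \cdot 4 \left(-1 + 16\right)\right) \frac{1}{21911} = \left(-100 + 16 + 2 \cdot 2 \cdot 4 \cdot 15\right) \frac{1}{21911} = \left(-100 + 16 + 2 \cdot 120\right) \frac{1}{21911} = \left(-100 + 16 + 240\right) \frac{1}{21911} = 156 \cdot \frac{1}{21911} = \frac{156}{21911}$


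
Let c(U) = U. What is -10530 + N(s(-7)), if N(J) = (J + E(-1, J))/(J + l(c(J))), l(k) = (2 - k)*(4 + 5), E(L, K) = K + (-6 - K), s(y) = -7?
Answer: -779233/74 ≈ -10530.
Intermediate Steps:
E(L, K) = -6
l(k) = 18 - 9*k (l(k) = (2 - k)*9 = 18 - 9*k)
N(J) = (-6 + J)/(18 - 8*J) (N(J) = (J - 6)/(J + (18 - 9*J)) = (-6 + J)/(18 - 8*J))
-10530 + N(s(-7)) = -10530 + (6 - 1*(-7))/(2*(-9 + 4*(-7))) = -10530 + (6 + 7)/(2*(-9 - 28)) = -10530 + (1/2)*13/(-37) = -10530 + (1/2)*(-1/37)*13 = -10530 - 13/74 = -779233/74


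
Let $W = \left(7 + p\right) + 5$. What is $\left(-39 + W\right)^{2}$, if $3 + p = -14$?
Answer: $1936$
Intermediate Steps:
$p = -17$ ($p = -3 - 14 = -17$)
$W = -5$ ($W = \left(7 - 17\right) + 5 = -10 + 5 = -5$)
$\left(-39 + W\right)^{2} = \left(-39 - 5\right)^{2} = \left(-44\right)^{2} = 1936$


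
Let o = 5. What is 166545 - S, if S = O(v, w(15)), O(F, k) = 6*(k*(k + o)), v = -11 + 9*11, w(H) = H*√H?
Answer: 146295 - 450*√15 ≈ 1.4455e+5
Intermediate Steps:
w(H) = H^(3/2)
v = 88 (v = -11 + 99 = 88)
O(F, k) = 6*k*(5 + k) (O(F, k) = 6*(k*(k + 5)) = 6*(k*(5 + k)) = 6*k*(5 + k))
S = 90*√15*(5 + 15*√15) (S = 6*15^(3/2)*(5 + 15^(3/2)) = 6*(15*√15)*(5 + 15*√15) = 90*√15*(5 + 15*√15) ≈ 21993.)
166545 - S = 166545 - (20250 + 450*√15) = 166545 + (-20250 - 450*√15) = 146295 - 450*√15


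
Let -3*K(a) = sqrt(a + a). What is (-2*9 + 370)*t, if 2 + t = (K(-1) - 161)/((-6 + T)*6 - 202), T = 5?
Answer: -5610/13 + 22*I*sqrt(2)/39 ≈ -431.54 + 0.79776*I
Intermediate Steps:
K(a) = -sqrt(2)*sqrt(a)/3 (K(a) = -sqrt(a + a)/3 = -sqrt(2)*sqrt(a)/3)
t = -255/208 + I*sqrt(2)/624 (t = -2 + (-sqrt(2)*sqrt(-1)/3 - 161)/((-6 + 5)*6 - 202) = -2 + (-sqrt(2)*I/3 - 161)/(-1*6 - 202) = -2 + (-I*sqrt(2)/3 - 161)/(-6 - 202) = -2 + (-161 - I*sqrt(2)/3)/(-208) = -2 + (-161 - I*sqrt(2)/3)*(-1/208) = -2 + (161/208 + I*sqrt(2)/624) = -255/208 + I*sqrt(2)/624 ≈ -1.226 + 0.0022664*I)
(-2*9 + 370)*t = (-2*9 + 370)*(-255/208 + I*sqrt(2)/624) = (-18 + 370)*(-255/208 + I*sqrt(2)/624) = 352*(-255/208 + I*sqrt(2)/624) = -5610/13 + 22*I*sqrt(2)/39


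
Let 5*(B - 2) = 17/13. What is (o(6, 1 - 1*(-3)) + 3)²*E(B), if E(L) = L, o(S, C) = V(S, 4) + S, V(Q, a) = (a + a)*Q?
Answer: 477603/65 ≈ 7347.7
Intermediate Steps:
V(Q, a) = 2*Q*a (V(Q, a) = (2*a)*Q = 2*Q*a)
B = 147/65 (B = 2 + (17/13)/5 = 2 + (17*(1/13))/5 = 2 + (⅕)*(17/13) = 2 + 17/65 = 147/65 ≈ 2.2615)
o(S, C) = 9*S (o(S, C) = 2*S*4 + S = 8*S + S = 9*S)
(o(6, 1 - 1*(-3)) + 3)²*E(B) = (9*6 + 3)²*(147/65) = (54 + 3)²*(147/65) = 57²*(147/65) = 3249*(147/65) = 477603/65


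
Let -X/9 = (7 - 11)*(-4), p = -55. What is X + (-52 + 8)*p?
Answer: 2276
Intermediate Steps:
X = -144 (X = -9*(7 - 11)*(-4) = -(-36)*(-4) = -9*16 = -144)
X + (-52 + 8)*p = -144 + (-52 + 8)*(-55) = -144 - 44*(-55) = -144 + 2420 = 2276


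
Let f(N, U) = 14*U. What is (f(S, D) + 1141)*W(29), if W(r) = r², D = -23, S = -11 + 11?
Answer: 688779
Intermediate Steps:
S = 0
(f(S, D) + 1141)*W(29) = (14*(-23) + 1141)*29² = (-322 + 1141)*841 = 819*841 = 688779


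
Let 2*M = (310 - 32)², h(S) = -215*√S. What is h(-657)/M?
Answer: -645*I*√73/38642 ≈ -0.14261*I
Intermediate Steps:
M = 38642 (M = (310 - 32)²/2 = (½)*278² = (½)*77284 = 38642)
h(-657)/M = -645*I*√73/38642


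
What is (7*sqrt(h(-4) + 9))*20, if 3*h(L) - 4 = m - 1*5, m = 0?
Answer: 140*sqrt(78)/3 ≈ 412.15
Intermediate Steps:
h(L) = -1/3 (h(L) = 4/3 + (0 - 1*5)/3 = 4/3 + (0 - 5)/3 = 4/3 + (1/3)*(-5) = 4/3 - 5/3 = -1/3)
(7*sqrt(h(-4) + 9))*20 = (7*sqrt(-1/3 + 9))*20 = (7*sqrt(26/3))*20 = (7*(sqrt(78)/3))*20 = (7*sqrt(78)/3)*20 = 140*sqrt(78)/3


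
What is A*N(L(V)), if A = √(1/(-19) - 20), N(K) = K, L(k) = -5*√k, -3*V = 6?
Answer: 5*√14478/19 ≈ 31.664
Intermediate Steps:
V = -2 (V = -⅓*6 = -2)
A = I*√7239/19 (A = √(-1/19 - 20) = √(-381/19) = I*√7239/19 ≈ 4.478*I)
A*N(L(V)) = (I*√7239/19)*(-5*I*√2) = 5*√14478/19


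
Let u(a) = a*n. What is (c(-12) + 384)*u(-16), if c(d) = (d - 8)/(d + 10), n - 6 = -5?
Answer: -6304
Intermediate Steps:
n = 1 (n = 6 - 5 = 1)
c(d) = (-8 + d)/(10 + d)
u(a) = a (u(a) = a*1 = a)
(c(-12) + 384)*u(-16) = ((-8 - 12)/(10 - 12) + 384)*(-16) = (-20/(-2) + 384)*(-16) = (-1/2*(-20) + 384)*(-16) = (10 + 384)*(-16) = 394*(-16) = -6304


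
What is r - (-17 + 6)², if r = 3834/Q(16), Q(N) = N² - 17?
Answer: -25085/239 ≈ -104.96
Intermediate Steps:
Q(N) = -17 + N²
r = 3834/239 (r = 3834/(-17 + 16²) = 3834/(-17 + 256) = 3834/239 ≈ 16.042)
r - (-17 + 6)² = 3834/239 - (-17 + 6)² = 3834/239 - 1*(-11)² = 3834/239 - 1*121 = 3834/239 - 121 = -25085/239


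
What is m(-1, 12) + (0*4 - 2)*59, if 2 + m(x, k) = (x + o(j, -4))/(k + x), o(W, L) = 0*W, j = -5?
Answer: -1321/11 ≈ -120.09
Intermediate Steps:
o(W, L) = 0
m(x, k) = -2 + x/(k + x) (m(x, k) = -2 + (x + 0)/(k + x) = -2 + x/(k + x))
m(-1, 12) + (0*4 - 2)*59 = (-1*(-1) - 2*12)/(12 - 1) + (0*4 - 2)*59 = (1 - 24)/11 + (0 - 2)*59 = (1/11)*(-23) - 2*59 = -23/11 - 118 = -1321/11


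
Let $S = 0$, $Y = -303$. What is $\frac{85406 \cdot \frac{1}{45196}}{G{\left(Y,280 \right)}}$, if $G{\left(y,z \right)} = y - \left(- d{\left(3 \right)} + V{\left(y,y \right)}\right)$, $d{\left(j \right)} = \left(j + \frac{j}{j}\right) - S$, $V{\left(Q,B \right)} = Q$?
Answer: $\frac{42703}{90392} \approx 0.47242$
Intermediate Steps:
$d{\left(j \right)} = 1 + j$ ($d{\left(j \right)} = \left(j + \frac{j}{j}\right) - 0 = \left(j + 1\right) + 0 = \left(1 + j\right) + 0 = 1 + j$)
$G{\left(y,z \right)} = 4$ ($G{\left(y,z \right)} = y - \left(-4 + y\right) = 4$)
$\frac{85406 \cdot \frac{1}{45196}}{G{\left(Y,280 \right)}} = \frac{85406 \cdot \frac{1}{45196}}{4} = 85406 \cdot \frac{1}{45196} \cdot \frac{1}{4} = \frac{42703}{22598} \cdot \frac{1}{4} = \frac{42703}{90392}$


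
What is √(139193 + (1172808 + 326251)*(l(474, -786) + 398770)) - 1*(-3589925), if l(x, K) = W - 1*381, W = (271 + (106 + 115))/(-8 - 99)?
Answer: 3589925 + 6*√189926781143935/107 ≈ 4.3627e+6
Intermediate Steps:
W = -492/107 (W = (271 + 221)/(-107) = 492*(-1/107) = -492/107 ≈ -4.5981)
l(x, K) = -41259/107 (l(x, K) = -492/107 - 1*381 = -492/107 - 381 = -41259/107)
√(139193 + (1172808 + 326251)*(l(474, -786) + 398770)) - 1*(-3589925) = √(139193 + (1172808 + 326251)*(-41259/107 + 398770)) - 1*(-3589925) = √(139193 + 1499059*(42627131/107)) + 3589925 = √(139193 + 63900584369729/107) + 3589925 = √(63900599263380/107) + 3589925 = 6*√189926781143935/107 + 3589925 = 3589925 + 6*√189926781143935/107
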